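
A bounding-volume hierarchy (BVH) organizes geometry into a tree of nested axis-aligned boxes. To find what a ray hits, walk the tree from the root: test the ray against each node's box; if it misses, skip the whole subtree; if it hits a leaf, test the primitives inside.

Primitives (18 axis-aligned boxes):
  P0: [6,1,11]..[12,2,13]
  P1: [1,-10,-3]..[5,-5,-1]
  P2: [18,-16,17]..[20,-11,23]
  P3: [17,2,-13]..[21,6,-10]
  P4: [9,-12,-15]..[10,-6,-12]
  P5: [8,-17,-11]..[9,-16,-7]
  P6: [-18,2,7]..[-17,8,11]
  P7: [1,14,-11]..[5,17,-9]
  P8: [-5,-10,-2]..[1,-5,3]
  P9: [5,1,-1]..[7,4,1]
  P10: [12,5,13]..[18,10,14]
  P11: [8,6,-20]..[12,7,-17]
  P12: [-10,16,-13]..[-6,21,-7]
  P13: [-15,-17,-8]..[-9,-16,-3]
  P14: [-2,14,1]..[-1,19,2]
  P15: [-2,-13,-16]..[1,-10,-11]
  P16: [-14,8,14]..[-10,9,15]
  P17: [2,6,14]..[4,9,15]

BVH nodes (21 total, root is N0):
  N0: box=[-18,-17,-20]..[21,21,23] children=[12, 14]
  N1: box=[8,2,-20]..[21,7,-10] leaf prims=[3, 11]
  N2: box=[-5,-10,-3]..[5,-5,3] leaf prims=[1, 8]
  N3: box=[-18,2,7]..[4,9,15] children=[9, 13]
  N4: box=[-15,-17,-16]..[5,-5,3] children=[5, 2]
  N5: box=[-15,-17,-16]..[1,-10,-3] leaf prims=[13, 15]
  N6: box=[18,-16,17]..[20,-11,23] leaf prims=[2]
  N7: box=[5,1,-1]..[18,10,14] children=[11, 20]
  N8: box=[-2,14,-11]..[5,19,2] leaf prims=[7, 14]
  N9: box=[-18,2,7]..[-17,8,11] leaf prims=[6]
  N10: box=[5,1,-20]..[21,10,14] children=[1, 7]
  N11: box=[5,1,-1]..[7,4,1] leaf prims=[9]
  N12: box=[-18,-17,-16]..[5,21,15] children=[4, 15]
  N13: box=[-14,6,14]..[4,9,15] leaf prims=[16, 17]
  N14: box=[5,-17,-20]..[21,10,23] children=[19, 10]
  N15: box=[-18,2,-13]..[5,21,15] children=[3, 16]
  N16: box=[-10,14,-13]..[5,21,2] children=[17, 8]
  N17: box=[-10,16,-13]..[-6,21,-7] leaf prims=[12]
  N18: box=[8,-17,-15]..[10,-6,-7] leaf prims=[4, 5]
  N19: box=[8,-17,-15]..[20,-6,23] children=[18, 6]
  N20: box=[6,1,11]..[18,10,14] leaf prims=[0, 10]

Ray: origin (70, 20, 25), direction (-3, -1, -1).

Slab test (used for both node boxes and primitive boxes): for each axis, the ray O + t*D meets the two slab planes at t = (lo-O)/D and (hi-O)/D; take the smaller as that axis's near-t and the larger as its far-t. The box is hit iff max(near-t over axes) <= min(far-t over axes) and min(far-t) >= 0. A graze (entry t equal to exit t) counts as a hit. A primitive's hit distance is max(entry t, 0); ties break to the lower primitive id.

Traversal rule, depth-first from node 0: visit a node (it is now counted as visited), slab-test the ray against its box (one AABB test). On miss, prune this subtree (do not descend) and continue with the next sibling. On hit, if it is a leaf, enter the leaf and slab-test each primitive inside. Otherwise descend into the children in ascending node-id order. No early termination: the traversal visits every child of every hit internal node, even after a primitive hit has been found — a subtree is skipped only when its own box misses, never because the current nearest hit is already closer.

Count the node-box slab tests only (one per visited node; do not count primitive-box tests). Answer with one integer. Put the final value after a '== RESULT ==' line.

Walk:
N0 x:[49/3,88/3] y:[-1,37] z:[2,45] -> hit [49/3,88/3], descend [12, 14]
  N12 x:[65/3,88/3] y:[-1,37] z:[10,41] -> hit [65/3,88/3], descend [4, 15]
    N4 x:[65/3,85/3] y:[25,37] z:[22,41] -> hit [25,85/3], descend [2, 5]
      N2 x:[65/3,25] y:[25,30] z:[22,28] -> hit [25,25] leaf, test {P1(miss), P8@t=25}
      N5 x:[23,85/3] y:[30,37] z:[28,41] -> miss, prune
    N15 x:[65/3,88/3] y:[-1,18] z:[10,38] -> miss, prune
  N14 x:[49/3,65/3] y:[10,37] z:[2,45] -> hit [49/3,65/3], descend [10, 19]
    N10 x:[49/3,65/3] y:[10,19] z:[11,45] -> hit [49/3,19], descend [1, 7]
      N1 x:[49/3,62/3] y:[13,18] z:[35,45] -> miss, prune
      N7 x:[52/3,65/3] y:[10,19] z:[11,26] -> hit [52/3,19], descend [11, 20]
        N11 x:[21,65/3] y:[16,19] z:[24,26] -> miss, prune
        N20 x:[52/3,64/3] y:[10,19] z:[11,14] -> miss, prune
    N19 x:[50/3,62/3] y:[26,37] z:[2,40] -> miss, prune

Summary -> nodes [0, 12, 4, 2, 5, 15, 14, 10, 1, 7, 11, 20, 19]; box-tests=13; leaf-entries=1; first=P8

== RESULT ==
13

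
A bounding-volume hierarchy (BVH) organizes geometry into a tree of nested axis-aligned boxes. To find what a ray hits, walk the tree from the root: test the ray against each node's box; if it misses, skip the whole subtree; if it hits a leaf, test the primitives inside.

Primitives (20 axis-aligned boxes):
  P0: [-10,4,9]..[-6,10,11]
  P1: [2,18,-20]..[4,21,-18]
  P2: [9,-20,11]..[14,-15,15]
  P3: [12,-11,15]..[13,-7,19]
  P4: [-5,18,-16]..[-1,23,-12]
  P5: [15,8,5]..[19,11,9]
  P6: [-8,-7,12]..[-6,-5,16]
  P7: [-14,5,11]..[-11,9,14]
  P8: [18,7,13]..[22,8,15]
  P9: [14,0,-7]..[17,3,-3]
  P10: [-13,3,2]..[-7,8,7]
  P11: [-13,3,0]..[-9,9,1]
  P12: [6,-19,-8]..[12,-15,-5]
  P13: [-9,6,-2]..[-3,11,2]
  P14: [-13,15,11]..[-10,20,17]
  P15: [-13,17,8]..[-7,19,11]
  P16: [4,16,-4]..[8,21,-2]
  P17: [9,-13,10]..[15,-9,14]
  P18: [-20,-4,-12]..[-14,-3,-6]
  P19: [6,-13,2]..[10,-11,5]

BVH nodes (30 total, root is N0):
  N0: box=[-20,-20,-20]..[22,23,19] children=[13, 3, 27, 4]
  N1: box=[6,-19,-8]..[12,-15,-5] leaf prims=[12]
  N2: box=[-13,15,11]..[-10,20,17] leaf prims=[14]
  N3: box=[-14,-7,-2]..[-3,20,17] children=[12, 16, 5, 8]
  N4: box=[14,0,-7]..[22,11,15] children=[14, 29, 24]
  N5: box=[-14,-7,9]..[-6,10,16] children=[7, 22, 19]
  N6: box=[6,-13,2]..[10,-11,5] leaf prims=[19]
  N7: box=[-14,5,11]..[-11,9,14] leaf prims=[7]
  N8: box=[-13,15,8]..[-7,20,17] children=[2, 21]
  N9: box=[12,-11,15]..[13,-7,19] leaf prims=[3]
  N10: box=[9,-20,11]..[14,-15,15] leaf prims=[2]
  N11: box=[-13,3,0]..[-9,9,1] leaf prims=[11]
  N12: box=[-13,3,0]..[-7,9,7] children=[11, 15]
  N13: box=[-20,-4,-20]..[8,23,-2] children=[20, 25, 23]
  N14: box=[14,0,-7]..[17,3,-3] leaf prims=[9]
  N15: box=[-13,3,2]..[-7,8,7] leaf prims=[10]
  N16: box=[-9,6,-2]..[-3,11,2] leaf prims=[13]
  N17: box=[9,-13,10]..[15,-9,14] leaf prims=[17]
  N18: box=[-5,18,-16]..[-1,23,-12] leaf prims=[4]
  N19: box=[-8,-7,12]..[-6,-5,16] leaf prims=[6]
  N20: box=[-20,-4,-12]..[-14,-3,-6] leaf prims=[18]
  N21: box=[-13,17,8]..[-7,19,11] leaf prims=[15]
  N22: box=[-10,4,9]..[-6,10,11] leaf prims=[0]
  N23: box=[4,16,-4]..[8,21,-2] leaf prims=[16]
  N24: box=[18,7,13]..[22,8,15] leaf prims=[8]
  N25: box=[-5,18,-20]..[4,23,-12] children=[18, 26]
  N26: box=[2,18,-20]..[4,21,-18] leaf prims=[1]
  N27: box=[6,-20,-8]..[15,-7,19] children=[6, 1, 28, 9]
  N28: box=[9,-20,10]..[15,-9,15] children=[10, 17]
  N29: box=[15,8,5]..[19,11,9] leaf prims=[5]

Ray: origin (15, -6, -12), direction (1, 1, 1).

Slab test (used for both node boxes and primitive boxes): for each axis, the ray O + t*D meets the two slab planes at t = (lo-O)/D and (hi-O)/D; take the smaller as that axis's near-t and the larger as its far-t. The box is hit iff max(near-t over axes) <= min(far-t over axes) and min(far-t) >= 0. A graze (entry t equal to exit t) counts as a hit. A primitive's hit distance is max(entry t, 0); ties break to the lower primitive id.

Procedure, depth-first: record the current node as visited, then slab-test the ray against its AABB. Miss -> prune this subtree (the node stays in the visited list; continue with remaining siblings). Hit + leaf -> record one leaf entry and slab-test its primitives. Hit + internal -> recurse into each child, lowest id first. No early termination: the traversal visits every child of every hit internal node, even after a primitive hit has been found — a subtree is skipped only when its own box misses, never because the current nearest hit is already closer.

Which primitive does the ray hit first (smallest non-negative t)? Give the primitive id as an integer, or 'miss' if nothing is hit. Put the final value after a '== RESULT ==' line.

Walk:
N0 x:[-35,7] y:[-14,29] z:[-8,31] -> hit [-8,7], descend [3, 4, 13, 27]
  N3 x:[-29,-18] y:[-1,26] z:[10,29] -> miss, prune
  N4 x:[-1,7] y:[6,17] z:[5,27] -> hit [6,7], descend [14, 24, 29]
    N14 x:[-1,2] y:[6,9] z:[5,9] -> miss, prune
    N24 x:[3,7] y:[13,14] z:[25,27] -> miss, prune
    N29 x:[0,4] y:[14,17] z:[17,21] -> miss, prune
  N13 x:[-35,-7] y:[2,29] z:[-8,10] -> miss, prune
  N27 x:[-9,0] y:[-14,-1] z:[4,31] -> miss, prune

8 AABB tests over nodes [0, 3, 4, 14, 24, 29, 13, 27]; 0 leaves entered; closest miss.

== RESULT ==
miss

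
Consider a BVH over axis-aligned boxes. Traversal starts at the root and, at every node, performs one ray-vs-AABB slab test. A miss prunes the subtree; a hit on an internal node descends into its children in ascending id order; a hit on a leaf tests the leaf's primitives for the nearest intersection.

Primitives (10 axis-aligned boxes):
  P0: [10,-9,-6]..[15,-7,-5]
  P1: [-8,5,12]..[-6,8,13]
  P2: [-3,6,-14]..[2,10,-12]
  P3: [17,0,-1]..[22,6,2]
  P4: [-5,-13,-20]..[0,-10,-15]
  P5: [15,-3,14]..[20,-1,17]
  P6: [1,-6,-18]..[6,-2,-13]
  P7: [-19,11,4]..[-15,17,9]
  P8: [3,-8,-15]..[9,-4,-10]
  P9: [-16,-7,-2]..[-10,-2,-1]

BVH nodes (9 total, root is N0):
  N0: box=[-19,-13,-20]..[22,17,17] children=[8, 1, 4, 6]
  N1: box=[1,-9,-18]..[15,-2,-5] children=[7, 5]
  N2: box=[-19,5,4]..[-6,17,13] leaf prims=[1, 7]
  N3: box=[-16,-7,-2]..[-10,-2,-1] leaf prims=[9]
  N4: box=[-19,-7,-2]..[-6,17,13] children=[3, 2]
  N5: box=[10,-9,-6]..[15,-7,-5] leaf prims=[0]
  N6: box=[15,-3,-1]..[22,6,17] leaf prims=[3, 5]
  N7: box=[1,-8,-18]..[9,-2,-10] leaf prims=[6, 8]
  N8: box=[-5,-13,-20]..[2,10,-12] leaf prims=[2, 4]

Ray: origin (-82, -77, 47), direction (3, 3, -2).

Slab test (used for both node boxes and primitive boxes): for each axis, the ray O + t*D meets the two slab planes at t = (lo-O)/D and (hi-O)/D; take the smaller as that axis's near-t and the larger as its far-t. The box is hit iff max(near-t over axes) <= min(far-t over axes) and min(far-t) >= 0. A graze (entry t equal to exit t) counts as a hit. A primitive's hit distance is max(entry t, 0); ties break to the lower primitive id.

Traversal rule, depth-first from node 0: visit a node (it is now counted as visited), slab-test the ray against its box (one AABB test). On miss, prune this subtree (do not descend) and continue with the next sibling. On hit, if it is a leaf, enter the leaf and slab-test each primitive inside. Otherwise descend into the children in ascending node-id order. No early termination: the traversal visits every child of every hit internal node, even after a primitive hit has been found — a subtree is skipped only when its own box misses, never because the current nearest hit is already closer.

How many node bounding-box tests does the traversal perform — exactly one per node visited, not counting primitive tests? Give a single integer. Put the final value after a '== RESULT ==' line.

Trace the traversal:
N0 x:[21,104/3] y:[64/3,94/3] z:[15,67/2] -> hit [64/3,94/3], descend [1, 4, 6, 8]
  N1 x:[83/3,97/3] y:[68/3,25] z:[26,65/2] -> miss, prune
  N4 x:[21,76/3] y:[70/3,94/3] z:[17,49/2] -> hit [70/3,49/2], descend [2, 3]
    N2 x:[21,76/3] y:[82/3,94/3] z:[17,43/2] -> miss, prune
    N3 x:[22,24] y:[70/3,25] z:[24,49/2] -> hit [24,24] leaf, test {P9@t=24}
  N6 x:[97/3,104/3] y:[74/3,83/3] z:[15,24] -> miss, prune
  N8 x:[77/3,28] y:[64/3,29] z:[59/2,67/2] -> miss, prune

Visited [0, 1, 4, 2, 3, 6, 8]. Tests: 7 box, 1 leaf. Nearest: P9.

== RESULT ==
7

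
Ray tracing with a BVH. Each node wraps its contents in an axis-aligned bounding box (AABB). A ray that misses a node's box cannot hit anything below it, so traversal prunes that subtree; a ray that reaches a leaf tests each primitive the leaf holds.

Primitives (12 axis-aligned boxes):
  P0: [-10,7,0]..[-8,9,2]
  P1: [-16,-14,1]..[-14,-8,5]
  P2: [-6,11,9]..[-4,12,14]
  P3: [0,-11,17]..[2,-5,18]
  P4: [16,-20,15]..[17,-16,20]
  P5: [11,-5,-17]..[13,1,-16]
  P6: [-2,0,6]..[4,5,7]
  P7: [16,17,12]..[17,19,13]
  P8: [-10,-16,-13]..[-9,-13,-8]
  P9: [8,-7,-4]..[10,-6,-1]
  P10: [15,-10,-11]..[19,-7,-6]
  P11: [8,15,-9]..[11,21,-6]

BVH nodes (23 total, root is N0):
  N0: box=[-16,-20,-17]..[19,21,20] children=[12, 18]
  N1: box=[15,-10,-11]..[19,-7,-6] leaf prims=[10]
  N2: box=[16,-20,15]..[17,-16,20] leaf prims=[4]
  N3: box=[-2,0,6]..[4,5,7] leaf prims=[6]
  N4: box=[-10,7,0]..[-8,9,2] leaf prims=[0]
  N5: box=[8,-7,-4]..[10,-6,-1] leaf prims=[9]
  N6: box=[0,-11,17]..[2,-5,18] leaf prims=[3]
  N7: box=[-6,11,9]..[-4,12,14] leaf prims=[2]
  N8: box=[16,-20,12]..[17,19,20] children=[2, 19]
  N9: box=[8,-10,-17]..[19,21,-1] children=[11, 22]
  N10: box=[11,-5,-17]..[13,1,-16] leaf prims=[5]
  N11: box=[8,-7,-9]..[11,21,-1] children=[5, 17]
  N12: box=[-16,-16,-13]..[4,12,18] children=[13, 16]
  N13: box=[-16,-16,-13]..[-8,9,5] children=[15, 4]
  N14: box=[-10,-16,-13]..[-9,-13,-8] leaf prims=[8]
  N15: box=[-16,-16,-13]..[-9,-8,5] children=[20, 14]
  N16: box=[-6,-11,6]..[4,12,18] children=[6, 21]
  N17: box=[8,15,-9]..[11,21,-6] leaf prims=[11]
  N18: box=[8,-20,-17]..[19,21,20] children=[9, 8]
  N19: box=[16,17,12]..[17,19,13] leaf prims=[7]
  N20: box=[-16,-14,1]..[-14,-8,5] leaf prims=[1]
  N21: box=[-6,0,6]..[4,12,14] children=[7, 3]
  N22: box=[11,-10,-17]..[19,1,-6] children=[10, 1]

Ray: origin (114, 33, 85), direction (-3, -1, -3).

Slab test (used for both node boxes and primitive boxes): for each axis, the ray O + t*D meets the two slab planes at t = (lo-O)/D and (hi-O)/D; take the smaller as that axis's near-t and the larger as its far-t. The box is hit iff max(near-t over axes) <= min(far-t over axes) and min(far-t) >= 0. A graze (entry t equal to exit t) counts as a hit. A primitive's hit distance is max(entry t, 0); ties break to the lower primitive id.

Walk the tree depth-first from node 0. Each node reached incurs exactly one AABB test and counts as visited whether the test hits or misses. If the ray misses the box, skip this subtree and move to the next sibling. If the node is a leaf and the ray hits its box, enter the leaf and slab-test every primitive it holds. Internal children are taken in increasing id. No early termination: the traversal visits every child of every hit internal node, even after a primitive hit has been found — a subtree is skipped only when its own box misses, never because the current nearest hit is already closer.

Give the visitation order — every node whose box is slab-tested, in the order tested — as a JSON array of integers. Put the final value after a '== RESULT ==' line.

Walk:
N0 x:[95/3,130/3] y:[12,53] z:[65/3,34] -> hit [95/3,34], descend [12, 18]
  N12 x:[110/3,130/3] y:[21,49] z:[67/3,98/3] -> miss, prune
  N18 x:[95/3,106/3] y:[12,53] z:[65/3,34] -> hit [95/3,34], descend [8, 9]
    N8 x:[97/3,98/3] y:[14,53] z:[65/3,73/3] -> miss, prune
    N9 x:[95/3,106/3] y:[12,43] z:[86/3,34] -> hit [95/3,34], descend [11, 22]
      N11 x:[103/3,106/3] y:[12,40] z:[86/3,94/3] -> miss, prune
      N22 x:[95/3,103/3] y:[32,43] z:[91/3,34] -> hit [32,34], descend [1, 10]
        N1 x:[95/3,33] y:[40,43] z:[91/3,32] -> miss, prune
        N10 x:[101/3,103/3] y:[32,38] z:[101/3,34] -> hit [101/3,34] leaf, test {P5@t=101/3}

9 AABB tests over nodes [0, 12, 18, 8, 9, 11, 22, 1, 10]; 1 leaf entered; closest P5.

== RESULT ==
[0, 12, 18, 8, 9, 11, 22, 1, 10]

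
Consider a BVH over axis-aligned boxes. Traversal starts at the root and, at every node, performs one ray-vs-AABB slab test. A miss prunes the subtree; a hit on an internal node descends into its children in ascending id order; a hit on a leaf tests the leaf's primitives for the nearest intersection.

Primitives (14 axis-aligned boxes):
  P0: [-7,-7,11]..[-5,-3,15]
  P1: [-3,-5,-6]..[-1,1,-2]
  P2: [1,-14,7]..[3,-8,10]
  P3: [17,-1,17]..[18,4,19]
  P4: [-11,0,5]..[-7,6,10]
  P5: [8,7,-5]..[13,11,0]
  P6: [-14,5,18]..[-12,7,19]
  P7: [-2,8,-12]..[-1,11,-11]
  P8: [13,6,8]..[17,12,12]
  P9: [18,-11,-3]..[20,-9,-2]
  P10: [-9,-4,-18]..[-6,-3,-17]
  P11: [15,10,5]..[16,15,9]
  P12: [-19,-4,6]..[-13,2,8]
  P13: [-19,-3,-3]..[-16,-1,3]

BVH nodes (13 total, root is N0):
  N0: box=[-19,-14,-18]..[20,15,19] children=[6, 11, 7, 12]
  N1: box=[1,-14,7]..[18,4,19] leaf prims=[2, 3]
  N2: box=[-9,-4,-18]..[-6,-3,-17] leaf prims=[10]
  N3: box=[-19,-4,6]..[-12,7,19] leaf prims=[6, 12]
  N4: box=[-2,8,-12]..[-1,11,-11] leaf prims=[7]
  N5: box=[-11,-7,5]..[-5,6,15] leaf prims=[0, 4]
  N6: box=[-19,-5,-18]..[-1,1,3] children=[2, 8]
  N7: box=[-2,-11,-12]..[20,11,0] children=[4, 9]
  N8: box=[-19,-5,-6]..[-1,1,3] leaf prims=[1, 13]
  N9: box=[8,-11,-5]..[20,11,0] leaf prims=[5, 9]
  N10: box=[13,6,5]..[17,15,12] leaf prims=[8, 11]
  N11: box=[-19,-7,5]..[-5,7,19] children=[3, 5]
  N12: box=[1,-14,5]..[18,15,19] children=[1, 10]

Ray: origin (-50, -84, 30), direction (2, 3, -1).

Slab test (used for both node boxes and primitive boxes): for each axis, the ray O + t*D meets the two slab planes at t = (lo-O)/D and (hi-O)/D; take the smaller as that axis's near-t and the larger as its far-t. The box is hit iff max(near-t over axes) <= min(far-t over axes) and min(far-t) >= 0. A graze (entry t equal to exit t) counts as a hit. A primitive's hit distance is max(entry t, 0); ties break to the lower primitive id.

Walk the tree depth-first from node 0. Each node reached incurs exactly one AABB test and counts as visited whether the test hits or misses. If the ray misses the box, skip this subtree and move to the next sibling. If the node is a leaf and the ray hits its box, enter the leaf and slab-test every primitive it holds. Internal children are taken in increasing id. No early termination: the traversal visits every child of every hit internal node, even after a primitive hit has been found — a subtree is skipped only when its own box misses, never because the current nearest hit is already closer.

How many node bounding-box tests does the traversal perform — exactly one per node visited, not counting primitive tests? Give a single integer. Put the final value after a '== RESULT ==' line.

Traverse from the root:
N0 x:[31/2,35] y:[70/3,33] z:[11,48] -> hit [70/3,33], descend [6, 7, 11, 12]
  N6 x:[31/2,49/2] y:[79/3,85/3] z:[27,48] -> miss, prune
  N7 x:[24,35] y:[73/3,95/3] z:[30,42] -> hit [30,95/3], descend [4, 9]
    N4 x:[24,49/2] y:[92/3,95/3] z:[41,42] -> miss, prune
    N9 x:[29,35] y:[73/3,95/3] z:[30,35] -> hit [30,95/3] leaf, test {P5@t=91/3, P9(miss)}
  N11 x:[31/2,45/2] y:[77/3,91/3] z:[11,25] -> miss, prune
  N12 x:[51/2,34] y:[70/3,33] z:[11,25] -> miss, prune

order=[0, 6, 7, 4, 9, 11, 12]  |boxes|=7  |leaves|=1  hit=P5

== RESULT ==
7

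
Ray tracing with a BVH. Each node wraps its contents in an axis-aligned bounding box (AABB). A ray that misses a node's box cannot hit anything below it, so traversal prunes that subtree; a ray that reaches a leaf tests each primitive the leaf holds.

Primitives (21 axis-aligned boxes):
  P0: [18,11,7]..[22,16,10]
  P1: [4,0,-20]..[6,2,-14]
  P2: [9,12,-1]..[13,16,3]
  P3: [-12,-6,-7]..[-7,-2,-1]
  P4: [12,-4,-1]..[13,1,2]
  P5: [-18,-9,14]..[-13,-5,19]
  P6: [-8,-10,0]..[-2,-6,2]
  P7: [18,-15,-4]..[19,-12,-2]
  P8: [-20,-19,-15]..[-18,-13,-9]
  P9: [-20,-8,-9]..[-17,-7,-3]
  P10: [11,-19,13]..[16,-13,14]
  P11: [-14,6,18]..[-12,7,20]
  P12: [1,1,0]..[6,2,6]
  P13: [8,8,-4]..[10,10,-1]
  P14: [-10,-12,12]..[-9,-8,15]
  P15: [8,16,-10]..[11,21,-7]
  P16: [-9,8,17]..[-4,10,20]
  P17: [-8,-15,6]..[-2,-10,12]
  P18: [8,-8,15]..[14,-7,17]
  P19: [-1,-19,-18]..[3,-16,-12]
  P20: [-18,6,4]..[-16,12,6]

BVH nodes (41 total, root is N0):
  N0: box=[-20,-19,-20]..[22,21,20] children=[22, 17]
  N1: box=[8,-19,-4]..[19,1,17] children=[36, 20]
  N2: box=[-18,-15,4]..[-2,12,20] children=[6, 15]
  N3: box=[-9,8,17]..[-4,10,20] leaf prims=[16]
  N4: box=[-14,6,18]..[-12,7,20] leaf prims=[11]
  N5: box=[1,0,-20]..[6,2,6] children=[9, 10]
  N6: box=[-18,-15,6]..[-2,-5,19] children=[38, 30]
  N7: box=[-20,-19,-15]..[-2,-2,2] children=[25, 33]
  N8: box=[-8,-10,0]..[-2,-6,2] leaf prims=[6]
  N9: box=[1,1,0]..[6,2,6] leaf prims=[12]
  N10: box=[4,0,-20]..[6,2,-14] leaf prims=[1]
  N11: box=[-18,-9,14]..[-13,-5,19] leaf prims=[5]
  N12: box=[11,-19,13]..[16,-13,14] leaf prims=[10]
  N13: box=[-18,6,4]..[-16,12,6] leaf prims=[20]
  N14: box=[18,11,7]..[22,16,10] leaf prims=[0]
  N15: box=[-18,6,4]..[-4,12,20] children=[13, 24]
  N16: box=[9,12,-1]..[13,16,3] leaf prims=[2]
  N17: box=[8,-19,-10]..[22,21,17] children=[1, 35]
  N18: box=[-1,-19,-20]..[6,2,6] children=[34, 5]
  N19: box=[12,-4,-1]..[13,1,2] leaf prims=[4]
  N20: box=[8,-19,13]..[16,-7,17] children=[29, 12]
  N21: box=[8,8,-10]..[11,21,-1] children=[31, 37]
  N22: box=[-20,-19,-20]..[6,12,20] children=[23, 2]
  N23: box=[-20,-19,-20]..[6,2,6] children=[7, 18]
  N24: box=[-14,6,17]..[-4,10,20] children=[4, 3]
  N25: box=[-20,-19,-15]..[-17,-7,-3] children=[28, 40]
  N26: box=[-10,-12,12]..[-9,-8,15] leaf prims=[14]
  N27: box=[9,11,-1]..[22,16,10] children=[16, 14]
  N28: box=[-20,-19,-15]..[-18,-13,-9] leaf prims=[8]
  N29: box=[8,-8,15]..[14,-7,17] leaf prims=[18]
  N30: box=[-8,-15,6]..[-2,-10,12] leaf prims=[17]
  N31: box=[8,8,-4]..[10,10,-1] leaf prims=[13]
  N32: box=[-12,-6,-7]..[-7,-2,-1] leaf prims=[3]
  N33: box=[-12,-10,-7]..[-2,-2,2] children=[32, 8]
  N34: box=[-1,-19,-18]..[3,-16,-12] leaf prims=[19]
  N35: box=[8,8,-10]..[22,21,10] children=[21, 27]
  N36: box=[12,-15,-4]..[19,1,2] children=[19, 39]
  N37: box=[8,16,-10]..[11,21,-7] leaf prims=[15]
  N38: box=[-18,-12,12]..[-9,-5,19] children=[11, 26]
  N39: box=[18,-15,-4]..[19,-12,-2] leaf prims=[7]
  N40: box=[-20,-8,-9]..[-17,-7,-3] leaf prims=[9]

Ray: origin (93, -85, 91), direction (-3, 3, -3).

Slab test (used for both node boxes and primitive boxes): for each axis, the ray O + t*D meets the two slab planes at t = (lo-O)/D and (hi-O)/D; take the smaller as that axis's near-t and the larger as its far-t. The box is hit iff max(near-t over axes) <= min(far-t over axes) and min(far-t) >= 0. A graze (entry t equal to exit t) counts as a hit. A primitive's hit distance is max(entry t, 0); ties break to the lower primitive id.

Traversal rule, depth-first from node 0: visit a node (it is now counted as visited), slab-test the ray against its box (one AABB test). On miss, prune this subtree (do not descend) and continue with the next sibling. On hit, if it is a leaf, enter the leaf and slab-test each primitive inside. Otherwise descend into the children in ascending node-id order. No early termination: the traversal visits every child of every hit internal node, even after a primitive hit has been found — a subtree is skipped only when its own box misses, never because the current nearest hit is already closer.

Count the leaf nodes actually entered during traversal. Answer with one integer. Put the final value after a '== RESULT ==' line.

Traverse from the root:
N0 x:[71/3,113/3] y:[22,106/3] z:[71/3,37] -> hit [71/3,106/3], descend [17, 22]
  N17 x:[71/3,85/3] y:[22,106/3] z:[74/3,101/3] -> hit [74/3,85/3], descend [1, 35]
    N1 x:[74/3,85/3] y:[22,86/3] z:[74/3,95/3] -> hit [74/3,85/3], descend [20, 36]
      N20 x:[77/3,85/3] y:[22,26] z:[74/3,26] -> hit [77/3,26], descend [12, 29]
        N12 x:[77/3,82/3] y:[22,24] z:[77/3,26] -> miss, prune
        N29 x:[79/3,85/3] y:[77/3,26] z:[74/3,76/3] -> miss, prune
      N36 x:[74/3,27] y:[70/3,86/3] z:[89/3,95/3] -> miss, prune
    N35 x:[71/3,85/3] y:[31,106/3] z:[27,101/3] -> miss, prune
  N22 x:[29,113/3] y:[22,97/3] z:[71/3,37] -> hit [29,97/3], descend [2, 23]
    N2 x:[95/3,37] y:[70/3,97/3] z:[71/3,29] -> miss, prune
    N23 x:[29,113/3] y:[22,29] z:[85/3,37] -> hit [29,29], descend [7, 18]
      N7 x:[95/3,113/3] y:[22,83/3] z:[89/3,106/3] -> miss, prune
      N18 x:[29,94/3] y:[22,29] z:[85/3,37] -> hit [29,29], descend [5, 34]
        N5 x:[29,92/3] y:[85/3,29] z:[85/3,37] -> hit [29,29], descend [9, 10]
          N9 x:[29,92/3] y:[86/3,29] z:[85/3,91/3] -> hit [29,29] leaf, test {P12@t=29}
          N10 x:[29,89/3] y:[85/3,29] z:[35,37] -> miss, prune
        N34 x:[30,94/3] y:[22,23] z:[103/3,109/3] -> miss, prune

Summary -> nodes [0, 17, 1, 20, 12, 29, 36, 35, 22, 2, 23, 7, 18, 5, 9, 10, 34]; box-tests=17; leaf-entries=1; first=P12

== RESULT ==
1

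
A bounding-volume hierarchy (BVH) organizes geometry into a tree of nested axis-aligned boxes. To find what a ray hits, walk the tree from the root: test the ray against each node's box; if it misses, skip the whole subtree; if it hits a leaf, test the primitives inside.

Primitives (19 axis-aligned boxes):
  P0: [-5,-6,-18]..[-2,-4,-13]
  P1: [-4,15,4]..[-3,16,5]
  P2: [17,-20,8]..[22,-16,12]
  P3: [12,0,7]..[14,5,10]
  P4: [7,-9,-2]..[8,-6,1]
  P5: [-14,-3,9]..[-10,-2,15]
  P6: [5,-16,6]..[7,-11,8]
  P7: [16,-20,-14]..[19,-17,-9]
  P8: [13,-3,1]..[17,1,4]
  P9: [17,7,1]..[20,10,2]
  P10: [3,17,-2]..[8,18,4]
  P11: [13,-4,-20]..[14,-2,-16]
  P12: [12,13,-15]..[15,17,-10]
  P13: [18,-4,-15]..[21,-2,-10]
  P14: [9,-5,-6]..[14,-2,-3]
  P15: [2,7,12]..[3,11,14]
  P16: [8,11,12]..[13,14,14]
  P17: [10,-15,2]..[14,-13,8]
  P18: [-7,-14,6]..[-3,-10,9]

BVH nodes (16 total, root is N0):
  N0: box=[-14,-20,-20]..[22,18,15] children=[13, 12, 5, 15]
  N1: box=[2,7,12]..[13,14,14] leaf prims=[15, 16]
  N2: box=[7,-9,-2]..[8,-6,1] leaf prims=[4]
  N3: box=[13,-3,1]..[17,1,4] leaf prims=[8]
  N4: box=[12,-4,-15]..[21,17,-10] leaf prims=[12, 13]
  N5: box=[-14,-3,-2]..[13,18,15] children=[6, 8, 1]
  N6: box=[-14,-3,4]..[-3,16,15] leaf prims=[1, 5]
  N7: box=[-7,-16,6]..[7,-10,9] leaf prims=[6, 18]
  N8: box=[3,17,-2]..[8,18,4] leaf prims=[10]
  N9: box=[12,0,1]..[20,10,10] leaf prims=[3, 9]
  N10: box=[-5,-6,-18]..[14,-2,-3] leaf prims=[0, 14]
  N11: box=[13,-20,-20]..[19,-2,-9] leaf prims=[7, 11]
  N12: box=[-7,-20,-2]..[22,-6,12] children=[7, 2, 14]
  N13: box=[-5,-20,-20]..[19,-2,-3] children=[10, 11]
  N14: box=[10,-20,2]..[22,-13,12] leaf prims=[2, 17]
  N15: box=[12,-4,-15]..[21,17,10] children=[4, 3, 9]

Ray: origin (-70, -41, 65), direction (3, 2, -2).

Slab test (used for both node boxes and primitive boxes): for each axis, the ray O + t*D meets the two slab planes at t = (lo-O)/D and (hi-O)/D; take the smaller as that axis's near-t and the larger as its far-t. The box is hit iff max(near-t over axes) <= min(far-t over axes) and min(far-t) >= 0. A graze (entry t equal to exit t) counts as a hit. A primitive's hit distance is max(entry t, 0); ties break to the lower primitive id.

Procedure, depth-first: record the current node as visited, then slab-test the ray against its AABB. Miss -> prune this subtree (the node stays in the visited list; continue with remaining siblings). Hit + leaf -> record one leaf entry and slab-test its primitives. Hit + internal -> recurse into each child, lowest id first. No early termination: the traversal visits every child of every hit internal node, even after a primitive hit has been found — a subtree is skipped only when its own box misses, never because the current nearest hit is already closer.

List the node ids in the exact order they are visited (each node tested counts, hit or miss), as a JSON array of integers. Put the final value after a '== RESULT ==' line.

Walk:
N0 x:[56/3,92/3] y:[21/2,59/2] z:[25,85/2] -> hit [25,59/2], descend [5, 12, 13, 15]
  N5 x:[56/3,83/3] y:[19,59/2] z:[25,67/2] -> hit [25,83/3], descend [1, 6, 8]
    N1 x:[24,83/3] y:[24,55/2] z:[51/2,53/2] -> hit [51/2,53/2] leaf, test {P15(miss), P16@t=26}
    N6 x:[56/3,67/3] y:[19,57/2] z:[25,61/2] -> miss, prune
    N8 x:[73/3,26] y:[29,59/2] z:[61/2,67/2] -> miss, prune
  N12 x:[21,92/3] y:[21/2,35/2] z:[53/2,67/2] -> miss, prune
  N13 x:[65/3,89/3] y:[21/2,39/2] z:[34,85/2] -> miss, prune
  N15 x:[82/3,91/3] y:[37/2,29] z:[55/2,40] -> hit [55/2,29], descend [3, 4, 9]
    N3 x:[83/3,29] y:[19,21] z:[61/2,32] -> miss, prune
    N4 x:[82/3,91/3] y:[37/2,29] z:[75/2,40] -> miss, prune
    N9 x:[82/3,30] y:[41/2,51/2] z:[55/2,32] -> miss, prune

Visited [0, 5, 1, 6, 8, 12, 13, 15, 3, 4, 9]. Tests: 11 box, 1 leaf. Nearest: P16.

== RESULT ==
[0, 5, 1, 6, 8, 12, 13, 15, 3, 4, 9]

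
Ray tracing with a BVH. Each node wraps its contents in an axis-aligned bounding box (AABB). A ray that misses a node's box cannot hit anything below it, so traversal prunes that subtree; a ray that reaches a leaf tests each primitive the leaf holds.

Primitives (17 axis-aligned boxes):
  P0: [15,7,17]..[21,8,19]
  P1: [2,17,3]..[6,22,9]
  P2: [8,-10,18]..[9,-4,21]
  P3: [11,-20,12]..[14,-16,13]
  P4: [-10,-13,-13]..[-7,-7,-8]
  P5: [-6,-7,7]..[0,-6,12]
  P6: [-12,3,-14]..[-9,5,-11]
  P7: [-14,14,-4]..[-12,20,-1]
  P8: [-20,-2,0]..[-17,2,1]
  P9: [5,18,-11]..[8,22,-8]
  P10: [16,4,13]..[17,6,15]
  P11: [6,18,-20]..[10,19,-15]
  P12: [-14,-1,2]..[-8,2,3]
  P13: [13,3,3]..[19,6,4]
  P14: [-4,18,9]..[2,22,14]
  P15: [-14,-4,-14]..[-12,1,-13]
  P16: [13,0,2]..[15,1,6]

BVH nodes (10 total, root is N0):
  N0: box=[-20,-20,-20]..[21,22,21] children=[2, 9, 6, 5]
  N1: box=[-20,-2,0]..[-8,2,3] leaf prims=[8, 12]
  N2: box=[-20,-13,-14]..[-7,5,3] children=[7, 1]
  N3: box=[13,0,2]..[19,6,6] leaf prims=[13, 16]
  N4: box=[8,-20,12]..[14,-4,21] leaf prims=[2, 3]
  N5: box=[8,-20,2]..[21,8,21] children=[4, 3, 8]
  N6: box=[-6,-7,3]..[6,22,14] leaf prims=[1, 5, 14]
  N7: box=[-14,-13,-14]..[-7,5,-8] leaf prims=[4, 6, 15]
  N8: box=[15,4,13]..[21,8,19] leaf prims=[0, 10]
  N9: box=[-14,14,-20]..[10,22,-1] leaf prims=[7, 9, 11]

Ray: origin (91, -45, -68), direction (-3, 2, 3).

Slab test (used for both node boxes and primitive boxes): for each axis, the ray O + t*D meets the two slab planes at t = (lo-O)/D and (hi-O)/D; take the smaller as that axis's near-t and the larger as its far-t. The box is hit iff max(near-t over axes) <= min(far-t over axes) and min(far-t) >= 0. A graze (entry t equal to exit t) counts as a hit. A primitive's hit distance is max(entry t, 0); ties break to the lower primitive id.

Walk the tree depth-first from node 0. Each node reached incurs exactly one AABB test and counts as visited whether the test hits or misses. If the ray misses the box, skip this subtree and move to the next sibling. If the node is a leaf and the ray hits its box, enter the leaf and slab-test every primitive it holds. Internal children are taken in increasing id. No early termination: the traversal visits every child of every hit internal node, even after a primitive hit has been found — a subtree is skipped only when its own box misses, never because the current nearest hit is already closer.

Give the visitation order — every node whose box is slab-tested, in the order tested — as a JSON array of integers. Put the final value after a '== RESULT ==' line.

Traverse from the root:
N0 x:[70/3,37] y:[25/2,67/2] z:[16,89/3] -> hit [70/3,89/3], descend [2, 5, 6, 9]
  N2 x:[98/3,37] y:[16,25] z:[18,71/3] -> miss, prune
  N5 x:[70/3,83/3] y:[25/2,53/2] z:[70/3,89/3] -> hit [70/3,53/2], descend [3, 4, 8]
    N3 x:[24,26] y:[45/2,51/2] z:[70/3,74/3] -> hit [24,74/3] leaf, test {P13@t=24, P16(miss)}
    N4 x:[77/3,83/3] y:[25/2,41/2] z:[80/3,89/3] -> miss, prune
    N8 x:[70/3,76/3] y:[49/2,53/2] z:[27,29] -> miss, prune
  N6 x:[85/3,97/3] y:[19,67/2] z:[71/3,82/3] -> miss, prune
  N9 x:[27,35] y:[59/2,67/2] z:[16,67/3] -> miss, prune

Summary -> nodes [0, 2, 5, 3, 4, 8, 6, 9]; box-tests=8; leaf-entries=1; first=P13

== RESULT ==
[0, 2, 5, 3, 4, 8, 6, 9]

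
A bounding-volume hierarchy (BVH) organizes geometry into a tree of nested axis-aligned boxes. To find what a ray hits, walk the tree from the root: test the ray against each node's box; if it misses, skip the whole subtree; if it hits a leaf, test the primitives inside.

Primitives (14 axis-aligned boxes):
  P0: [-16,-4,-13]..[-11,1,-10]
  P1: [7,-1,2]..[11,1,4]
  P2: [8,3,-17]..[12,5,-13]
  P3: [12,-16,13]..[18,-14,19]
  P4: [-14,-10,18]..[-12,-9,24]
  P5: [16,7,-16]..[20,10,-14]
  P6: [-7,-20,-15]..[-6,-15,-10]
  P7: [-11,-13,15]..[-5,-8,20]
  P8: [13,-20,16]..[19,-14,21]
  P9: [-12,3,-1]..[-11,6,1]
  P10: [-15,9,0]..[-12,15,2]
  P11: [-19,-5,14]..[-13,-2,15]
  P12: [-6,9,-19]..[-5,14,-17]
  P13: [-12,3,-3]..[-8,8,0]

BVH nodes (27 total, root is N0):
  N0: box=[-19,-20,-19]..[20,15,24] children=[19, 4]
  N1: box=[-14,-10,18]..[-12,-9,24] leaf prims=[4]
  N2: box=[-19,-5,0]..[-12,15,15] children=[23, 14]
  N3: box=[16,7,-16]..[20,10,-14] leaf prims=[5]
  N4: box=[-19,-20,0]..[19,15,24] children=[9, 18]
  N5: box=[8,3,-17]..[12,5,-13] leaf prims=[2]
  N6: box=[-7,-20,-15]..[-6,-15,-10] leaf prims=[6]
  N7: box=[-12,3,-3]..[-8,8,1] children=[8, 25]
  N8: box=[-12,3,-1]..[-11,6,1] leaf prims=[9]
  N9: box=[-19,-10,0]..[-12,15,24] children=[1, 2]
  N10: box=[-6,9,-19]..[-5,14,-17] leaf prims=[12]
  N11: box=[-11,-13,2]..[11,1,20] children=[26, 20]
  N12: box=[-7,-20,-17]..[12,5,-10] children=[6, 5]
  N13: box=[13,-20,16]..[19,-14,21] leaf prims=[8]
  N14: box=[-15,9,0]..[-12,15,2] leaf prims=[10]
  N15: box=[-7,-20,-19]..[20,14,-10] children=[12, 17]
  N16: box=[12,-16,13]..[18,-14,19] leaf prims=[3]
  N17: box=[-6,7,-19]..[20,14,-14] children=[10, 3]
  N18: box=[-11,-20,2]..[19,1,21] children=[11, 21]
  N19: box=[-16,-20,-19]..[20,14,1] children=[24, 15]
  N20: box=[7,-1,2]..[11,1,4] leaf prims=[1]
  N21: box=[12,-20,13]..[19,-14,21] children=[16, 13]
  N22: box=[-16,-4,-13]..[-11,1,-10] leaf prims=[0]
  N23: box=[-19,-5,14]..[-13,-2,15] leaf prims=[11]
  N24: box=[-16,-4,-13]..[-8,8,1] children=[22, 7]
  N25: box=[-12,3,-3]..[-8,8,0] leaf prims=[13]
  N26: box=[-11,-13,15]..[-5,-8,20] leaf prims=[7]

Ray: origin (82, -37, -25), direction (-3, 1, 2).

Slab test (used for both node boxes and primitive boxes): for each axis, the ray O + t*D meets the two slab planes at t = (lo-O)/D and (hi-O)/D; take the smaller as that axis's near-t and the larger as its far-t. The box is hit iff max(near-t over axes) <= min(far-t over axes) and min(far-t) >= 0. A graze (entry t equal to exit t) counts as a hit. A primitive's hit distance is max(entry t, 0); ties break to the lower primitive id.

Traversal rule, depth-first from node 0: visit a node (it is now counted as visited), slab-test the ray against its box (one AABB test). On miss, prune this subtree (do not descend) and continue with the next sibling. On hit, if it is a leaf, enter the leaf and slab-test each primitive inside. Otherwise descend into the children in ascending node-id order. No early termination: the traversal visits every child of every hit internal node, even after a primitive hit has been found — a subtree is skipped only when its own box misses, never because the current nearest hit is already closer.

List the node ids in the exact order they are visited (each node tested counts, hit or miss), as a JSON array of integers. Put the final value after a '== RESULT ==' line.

Walk:
N0 x:[62/3,101/3] y:[17,52] z:[3,49/2] -> hit [62/3,49/2], descend [4, 19]
  N4 x:[21,101/3] y:[17,52] z:[25/2,49/2] -> hit [21,49/2], descend [9, 18]
    N9 x:[94/3,101/3] y:[27,52] z:[25/2,49/2] -> miss, prune
    N18 x:[21,31] y:[17,38] z:[27/2,23] -> hit [21,23], descend [11, 21]
      N11 x:[71/3,31] y:[24,38] z:[27/2,45/2] -> miss, prune
      N21 x:[21,70/3] y:[17,23] z:[19,23] -> hit [21,23], descend [13, 16]
        N13 x:[21,23] y:[17,23] z:[41/2,23] -> hit [21,23] leaf, test {P8@t=21}
        N16 x:[64/3,70/3] y:[21,23] z:[19,22] -> hit [64/3,22] leaf, test {P3@t=64/3}
  N19 x:[62/3,98/3] y:[17,51] z:[3,13] -> miss, prune

order=[0, 4, 9, 18, 11, 21, 13, 16, 19]  |boxes|=9  |leaves|=2  hit=P8

== RESULT ==
[0, 4, 9, 18, 11, 21, 13, 16, 19]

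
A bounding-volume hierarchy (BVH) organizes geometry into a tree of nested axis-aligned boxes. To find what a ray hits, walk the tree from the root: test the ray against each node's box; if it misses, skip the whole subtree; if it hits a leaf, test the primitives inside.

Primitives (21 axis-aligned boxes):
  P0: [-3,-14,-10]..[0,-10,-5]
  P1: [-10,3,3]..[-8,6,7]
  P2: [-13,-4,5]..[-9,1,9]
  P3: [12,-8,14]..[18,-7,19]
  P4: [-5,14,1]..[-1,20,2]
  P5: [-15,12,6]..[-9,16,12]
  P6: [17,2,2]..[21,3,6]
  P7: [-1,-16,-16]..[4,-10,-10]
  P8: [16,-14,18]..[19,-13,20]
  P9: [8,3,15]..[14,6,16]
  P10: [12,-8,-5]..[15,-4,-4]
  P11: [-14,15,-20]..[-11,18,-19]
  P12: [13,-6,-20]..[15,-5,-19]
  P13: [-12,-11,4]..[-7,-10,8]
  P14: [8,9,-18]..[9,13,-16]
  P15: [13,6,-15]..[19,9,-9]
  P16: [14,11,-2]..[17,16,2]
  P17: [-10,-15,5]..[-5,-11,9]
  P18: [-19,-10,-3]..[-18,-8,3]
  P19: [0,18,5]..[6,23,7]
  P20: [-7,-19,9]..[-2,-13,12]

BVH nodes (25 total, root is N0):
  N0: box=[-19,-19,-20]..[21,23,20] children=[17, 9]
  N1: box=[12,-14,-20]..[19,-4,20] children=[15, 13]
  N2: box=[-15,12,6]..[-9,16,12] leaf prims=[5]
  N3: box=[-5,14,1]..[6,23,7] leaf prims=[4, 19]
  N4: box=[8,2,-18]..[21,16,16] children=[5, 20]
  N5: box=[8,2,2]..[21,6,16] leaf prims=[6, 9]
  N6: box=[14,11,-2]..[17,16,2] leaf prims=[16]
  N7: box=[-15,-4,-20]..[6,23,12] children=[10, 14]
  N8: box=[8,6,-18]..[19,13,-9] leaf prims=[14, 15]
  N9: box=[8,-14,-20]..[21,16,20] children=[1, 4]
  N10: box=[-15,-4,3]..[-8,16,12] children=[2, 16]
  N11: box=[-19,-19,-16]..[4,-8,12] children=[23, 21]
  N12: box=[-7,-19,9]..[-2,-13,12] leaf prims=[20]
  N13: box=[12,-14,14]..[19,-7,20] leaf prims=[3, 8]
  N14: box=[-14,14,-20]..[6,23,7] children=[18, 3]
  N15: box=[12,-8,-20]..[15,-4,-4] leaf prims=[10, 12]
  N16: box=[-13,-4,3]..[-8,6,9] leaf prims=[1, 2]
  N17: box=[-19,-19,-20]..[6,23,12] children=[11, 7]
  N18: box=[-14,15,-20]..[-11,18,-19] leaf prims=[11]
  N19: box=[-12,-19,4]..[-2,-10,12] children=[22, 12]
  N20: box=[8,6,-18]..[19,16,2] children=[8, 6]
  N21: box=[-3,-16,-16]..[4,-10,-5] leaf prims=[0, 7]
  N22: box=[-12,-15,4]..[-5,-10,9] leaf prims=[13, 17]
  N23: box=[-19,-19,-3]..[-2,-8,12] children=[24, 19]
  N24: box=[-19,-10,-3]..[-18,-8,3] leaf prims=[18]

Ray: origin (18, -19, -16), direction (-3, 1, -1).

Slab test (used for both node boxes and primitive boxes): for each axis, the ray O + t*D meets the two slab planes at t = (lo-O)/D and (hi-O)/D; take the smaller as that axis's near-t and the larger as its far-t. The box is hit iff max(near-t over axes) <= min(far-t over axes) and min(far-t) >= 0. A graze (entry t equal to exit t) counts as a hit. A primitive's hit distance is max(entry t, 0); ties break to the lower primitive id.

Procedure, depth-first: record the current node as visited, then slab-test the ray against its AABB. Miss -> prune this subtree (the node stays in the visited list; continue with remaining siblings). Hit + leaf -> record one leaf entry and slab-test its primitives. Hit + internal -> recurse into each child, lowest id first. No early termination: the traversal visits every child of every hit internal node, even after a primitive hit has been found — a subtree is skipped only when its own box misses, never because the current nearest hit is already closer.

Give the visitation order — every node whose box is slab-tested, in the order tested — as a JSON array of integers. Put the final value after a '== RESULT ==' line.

Trace the traversal:
N0 x:[-1,37/3] y:[0,42] z:[-36,4] -> hit [0,4], descend [9, 17]
  N9 x:[-1,10/3] y:[5,35] z:[-36,4] -> miss, prune
  N17 x:[4,37/3] y:[0,42] z:[-28,4] -> hit [4,4], descend [7, 11]
    N7 x:[4,11] y:[15,42] z:[-28,4] -> miss, prune
    N11 x:[14/3,37/3] y:[0,11] z:[-28,0] -> miss, prune

order=[0, 9, 17, 7, 11]  |boxes|=5  |leaves|=0  hit=miss

== RESULT ==
[0, 9, 17, 7, 11]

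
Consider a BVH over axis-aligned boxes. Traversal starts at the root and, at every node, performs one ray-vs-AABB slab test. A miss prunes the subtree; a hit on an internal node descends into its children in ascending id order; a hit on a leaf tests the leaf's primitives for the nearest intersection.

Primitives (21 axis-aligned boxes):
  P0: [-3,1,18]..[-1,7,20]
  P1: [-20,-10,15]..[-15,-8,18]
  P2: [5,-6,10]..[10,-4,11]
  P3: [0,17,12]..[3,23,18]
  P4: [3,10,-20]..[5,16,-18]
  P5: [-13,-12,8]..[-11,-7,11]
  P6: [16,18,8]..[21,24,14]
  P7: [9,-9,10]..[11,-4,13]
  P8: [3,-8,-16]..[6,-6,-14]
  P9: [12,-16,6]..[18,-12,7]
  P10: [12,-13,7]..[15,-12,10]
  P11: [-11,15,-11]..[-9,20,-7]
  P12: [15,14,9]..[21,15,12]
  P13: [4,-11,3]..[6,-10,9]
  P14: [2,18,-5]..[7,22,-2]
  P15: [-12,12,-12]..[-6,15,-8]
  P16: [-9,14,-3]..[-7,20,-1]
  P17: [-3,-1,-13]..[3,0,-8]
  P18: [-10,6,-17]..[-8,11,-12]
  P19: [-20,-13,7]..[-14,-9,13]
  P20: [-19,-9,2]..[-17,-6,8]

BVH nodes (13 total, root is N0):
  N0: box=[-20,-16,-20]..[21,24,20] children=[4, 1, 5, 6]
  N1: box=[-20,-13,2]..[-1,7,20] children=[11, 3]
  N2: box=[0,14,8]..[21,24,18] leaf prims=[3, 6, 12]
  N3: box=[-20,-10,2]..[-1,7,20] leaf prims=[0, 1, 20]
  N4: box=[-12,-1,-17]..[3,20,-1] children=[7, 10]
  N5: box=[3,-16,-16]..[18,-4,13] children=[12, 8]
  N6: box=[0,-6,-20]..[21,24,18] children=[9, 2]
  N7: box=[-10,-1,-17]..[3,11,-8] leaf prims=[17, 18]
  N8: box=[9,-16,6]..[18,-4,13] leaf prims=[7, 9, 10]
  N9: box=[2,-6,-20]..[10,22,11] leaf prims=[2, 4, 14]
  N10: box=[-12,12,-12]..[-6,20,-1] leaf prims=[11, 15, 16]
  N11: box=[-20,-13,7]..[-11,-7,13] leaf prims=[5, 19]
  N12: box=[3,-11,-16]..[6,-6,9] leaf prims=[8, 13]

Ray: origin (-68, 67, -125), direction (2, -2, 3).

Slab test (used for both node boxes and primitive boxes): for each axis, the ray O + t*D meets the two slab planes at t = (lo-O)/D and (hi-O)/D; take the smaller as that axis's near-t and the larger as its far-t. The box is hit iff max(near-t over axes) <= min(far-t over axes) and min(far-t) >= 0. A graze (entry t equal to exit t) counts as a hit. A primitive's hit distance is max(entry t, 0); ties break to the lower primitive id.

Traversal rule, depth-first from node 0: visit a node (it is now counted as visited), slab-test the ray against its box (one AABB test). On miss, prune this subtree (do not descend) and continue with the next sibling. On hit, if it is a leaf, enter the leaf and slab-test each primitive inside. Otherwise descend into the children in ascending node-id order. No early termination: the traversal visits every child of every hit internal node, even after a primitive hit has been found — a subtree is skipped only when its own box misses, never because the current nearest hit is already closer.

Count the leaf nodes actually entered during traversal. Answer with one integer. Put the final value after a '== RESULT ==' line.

Traverse from the root:
N0 x:[24,89/2] y:[43/2,83/2] z:[35,145/3] -> hit [35,83/2], descend [1, 4, 5, 6]
  N1 x:[24,67/2] y:[30,40] z:[127/3,145/3] -> miss, prune
  N4 x:[28,71/2] y:[47/2,34] z:[36,124/3] -> miss, prune
  N5 x:[71/2,43] y:[71/2,83/2] z:[109/3,46] -> hit [109/3,83/2], descend [8, 12]
    N8 x:[77/2,43] y:[71/2,83/2] z:[131/3,46] -> miss, prune
    N12 x:[71/2,37] y:[73/2,39] z:[109/3,134/3] -> hit [73/2,37] leaf, test {P8@t=73/2, P13(miss)}
  N6 x:[34,89/2] y:[43/2,73/2] z:[35,143/3] -> hit [35,73/2], descend [2, 9]
    N2 x:[34,89/2] y:[43/2,53/2] z:[133/3,143/3] -> miss, prune
    N9 x:[35,39] y:[45/2,73/2] z:[35,136/3] -> hit [35,73/2] leaf, test {P2(miss), P4(miss), P14(miss)}

9 AABB tests over nodes [0, 1, 4, 5, 8, 12, 6, 2, 9]; 2 leaves entered; closest P8.

== RESULT ==
2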